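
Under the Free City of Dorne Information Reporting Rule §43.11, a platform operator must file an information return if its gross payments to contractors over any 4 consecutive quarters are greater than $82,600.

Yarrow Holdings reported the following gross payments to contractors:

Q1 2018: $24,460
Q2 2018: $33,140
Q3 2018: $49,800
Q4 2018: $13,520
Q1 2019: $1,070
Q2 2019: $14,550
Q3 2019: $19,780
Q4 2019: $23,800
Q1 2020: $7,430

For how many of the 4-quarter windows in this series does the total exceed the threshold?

Q1 2018–Q4 2018: $24,460 + $33,140 + $49,800 + $13,520 = $120,920 (over)
Q2 2018–Q1 2019: $33,140 + $49,800 + $13,520 + $1,070 = $97,530 (over)
Q3 2018–Q2 2019: $49,800 + $13,520 + $1,070 + $14,550 = $78,940 (under)
Q4 2018–Q3 2019: $13,520 + $1,070 + $14,550 + $19,780 = $48,920 (under)
Q1 2019–Q4 2019: $1,070 + $14,550 + $19,780 + $23,800 = $59,200 (under)
Q2 2019–Q1 2020: $14,550 + $19,780 + $23,800 + $7,430 = $65,560 (under)
2 windows exceed the threshold.

2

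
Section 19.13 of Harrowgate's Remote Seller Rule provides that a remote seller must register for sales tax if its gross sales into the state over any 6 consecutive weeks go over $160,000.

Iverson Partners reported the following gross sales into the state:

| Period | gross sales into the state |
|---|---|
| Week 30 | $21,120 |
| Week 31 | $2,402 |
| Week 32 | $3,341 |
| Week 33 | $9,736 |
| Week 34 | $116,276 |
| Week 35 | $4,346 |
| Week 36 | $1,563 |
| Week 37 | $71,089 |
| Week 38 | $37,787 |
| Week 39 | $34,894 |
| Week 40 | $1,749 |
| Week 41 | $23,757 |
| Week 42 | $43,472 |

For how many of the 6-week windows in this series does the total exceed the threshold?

5

Week 30–Week 35: $21,120 + $2,402 + $3,341 + $9,736 + $116,276 + $4,346 = $157,221 (under)
Week 31–Week 36: $2,402 + $3,341 + $9,736 + $116,276 + $4,346 + $1,563 = $137,664 (under)
Week 32–Week 37: $3,341 + $9,736 + $116,276 + $4,346 + $1,563 + $71,089 = $206,351 (over)
Week 33–Week 38: $9,736 + $116,276 + $4,346 + $1,563 + $71,089 + $37,787 = $240,797 (over)
Week 34–Week 39: $116,276 + $4,346 + $1,563 + $71,089 + $37,787 + $34,894 = $265,955 (over)
Week 35–Week 40: $4,346 + $1,563 + $71,089 + $37,787 + $34,894 + $1,749 = $151,428 (under)
Week 36–Week 41: $1,563 + $71,089 + $37,787 + $34,894 + $1,749 + $23,757 = $170,839 (over)
Week 37–Week 42: $71,089 + $37,787 + $34,894 + $1,749 + $23,757 + $43,472 = $212,748 (over)
5 windows exceed the threshold.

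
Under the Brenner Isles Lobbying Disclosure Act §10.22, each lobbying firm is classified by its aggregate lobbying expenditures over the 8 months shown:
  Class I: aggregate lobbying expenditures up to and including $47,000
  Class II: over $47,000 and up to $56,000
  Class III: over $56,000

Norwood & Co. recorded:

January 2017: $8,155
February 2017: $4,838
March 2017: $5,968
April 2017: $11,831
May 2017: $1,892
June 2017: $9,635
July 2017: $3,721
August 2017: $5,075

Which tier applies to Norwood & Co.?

Aggregate lobbying expenditures: $8,155 + $4,838 + $5,968 + $11,831 + $1,892 + $9,635 + $3,721 + $5,075 = $51,115.
$47,000 < $51,115 ≤ $56,000, so Class II applies.

Class II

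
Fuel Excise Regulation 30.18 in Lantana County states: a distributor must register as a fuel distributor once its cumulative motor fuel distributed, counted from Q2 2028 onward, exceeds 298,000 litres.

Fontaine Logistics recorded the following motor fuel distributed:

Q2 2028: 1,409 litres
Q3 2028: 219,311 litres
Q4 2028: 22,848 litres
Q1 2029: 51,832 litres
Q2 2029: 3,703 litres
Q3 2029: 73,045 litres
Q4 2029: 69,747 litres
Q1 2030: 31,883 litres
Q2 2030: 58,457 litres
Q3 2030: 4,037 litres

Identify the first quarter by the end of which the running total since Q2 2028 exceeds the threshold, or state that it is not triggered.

Through Q2 2028: 1,409 litres
Through Q3 2028: 220,720 litres
Through Q4 2028: 243,568 litres
Through Q1 2029: 295,400 litres
Through Q2 2029: 299,103 litres ← exceeds threshold

Q2 2029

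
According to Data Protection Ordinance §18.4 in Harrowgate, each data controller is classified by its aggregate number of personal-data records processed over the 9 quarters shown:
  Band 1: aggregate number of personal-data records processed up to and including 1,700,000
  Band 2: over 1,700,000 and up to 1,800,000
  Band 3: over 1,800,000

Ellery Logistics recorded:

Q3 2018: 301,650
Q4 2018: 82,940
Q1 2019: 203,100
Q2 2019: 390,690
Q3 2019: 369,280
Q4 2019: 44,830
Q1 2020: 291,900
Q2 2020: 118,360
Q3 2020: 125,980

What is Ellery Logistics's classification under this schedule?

Aggregate number of personal-data records processed: 301,650 + 82,940 + 203,100 + 390,690 + 369,280 + 44,830 + 291,900 + 118,360 + 125,980 = 1,928,730.
1,928,730 > 1,800,000, so Band 3 applies.

Band 3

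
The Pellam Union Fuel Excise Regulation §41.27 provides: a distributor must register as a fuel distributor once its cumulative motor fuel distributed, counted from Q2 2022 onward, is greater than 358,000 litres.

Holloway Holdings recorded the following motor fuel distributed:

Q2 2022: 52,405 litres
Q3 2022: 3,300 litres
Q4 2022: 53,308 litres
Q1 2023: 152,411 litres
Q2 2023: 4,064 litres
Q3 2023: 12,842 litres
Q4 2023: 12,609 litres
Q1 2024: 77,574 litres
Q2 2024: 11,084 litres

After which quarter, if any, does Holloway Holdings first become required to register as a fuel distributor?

Through Q2 2022: 52,405 litres
Through Q3 2022: 55,705 litres
Through Q4 2022: 109,013 litres
Through Q1 2023: 261,424 litres
Through Q2 2023: 265,488 litres
Through Q3 2023: 278,330 litres
Through Q4 2023: 290,939 litres
Through Q1 2024: 368,513 litres ← exceeds threshold

Q1 2024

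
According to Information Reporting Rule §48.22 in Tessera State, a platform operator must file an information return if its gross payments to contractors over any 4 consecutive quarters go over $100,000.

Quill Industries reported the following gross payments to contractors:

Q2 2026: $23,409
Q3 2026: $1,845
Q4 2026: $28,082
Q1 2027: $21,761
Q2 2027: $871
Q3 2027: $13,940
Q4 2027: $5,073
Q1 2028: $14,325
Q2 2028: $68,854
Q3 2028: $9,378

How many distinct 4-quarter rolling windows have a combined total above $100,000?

Q2 2026–Q1 2027: $23,409 + $1,845 + $28,082 + $21,761 = $75,097 (under)
Q3 2026–Q2 2027: $1,845 + $28,082 + $21,761 + $871 = $52,559 (under)
Q4 2026–Q3 2027: $28,082 + $21,761 + $871 + $13,940 = $64,654 (under)
Q1 2027–Q4 2027: $21,761 + $871 + $13,940 + $5,073 = $41,645 (under)
Q2 2027–Q1 2028: $871 + $13,940 + $5,073 + $14,325 = $34,209 (under)
Q3 2027–Q2 2028: $13,940 + $5,073 + $14,325 + $68,854 = $102,192 (over)
Q4 2027–Q3 2028: $5,073 + $14,325 + $68,854 + $9,378 = $97,630 (under)
1 window exceeds the threshold.

1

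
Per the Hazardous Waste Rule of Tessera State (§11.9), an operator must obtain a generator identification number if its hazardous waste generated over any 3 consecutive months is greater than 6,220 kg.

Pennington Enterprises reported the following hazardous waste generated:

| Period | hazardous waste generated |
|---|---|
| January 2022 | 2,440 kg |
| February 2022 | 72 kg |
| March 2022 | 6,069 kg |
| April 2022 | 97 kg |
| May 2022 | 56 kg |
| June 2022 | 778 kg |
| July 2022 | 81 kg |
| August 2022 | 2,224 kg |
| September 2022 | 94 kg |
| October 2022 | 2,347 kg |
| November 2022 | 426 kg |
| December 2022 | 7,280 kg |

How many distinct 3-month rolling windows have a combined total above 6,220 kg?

4

January 2022–March 2022: 2,440 kg + 72 kg + 6,069 kg = 8,581 kg (over)
February 2022–April 2022: 72 kg + 6,069 kg + 97 kg = 6,238 kg (over)
March 2022–May 2022: 6,069 kg + 97 kg + 56 kg = 6,222 kg (over)
April 2022–June 2022: 97 kg + 56 kg + 778 kg = 931 kg (under)
May 2022–July 2022: 56 kg + 778 kg + 81 kg = 915 kg (under)
June 2022–August 2022: 778 kg + 81 kg + 2,224 kg = 3,083 kg (under)
July 2022–September 2022: 81 kg + 2,224 kg + 94 kg = 2,399 kg (under)
August 2022–October 2022: 2,224 kg + 94 kg + 2,347 kg = 4,665 kg (under)
September 2022–November 2022: 94 kg + 2,347 kg + 426 kg = 2,867 kg (under)
October 2022–December 2022: 2,347 kg + 426 kg + 7,280 kg = 10,053 kg (over)
4 windows exceed the threshold.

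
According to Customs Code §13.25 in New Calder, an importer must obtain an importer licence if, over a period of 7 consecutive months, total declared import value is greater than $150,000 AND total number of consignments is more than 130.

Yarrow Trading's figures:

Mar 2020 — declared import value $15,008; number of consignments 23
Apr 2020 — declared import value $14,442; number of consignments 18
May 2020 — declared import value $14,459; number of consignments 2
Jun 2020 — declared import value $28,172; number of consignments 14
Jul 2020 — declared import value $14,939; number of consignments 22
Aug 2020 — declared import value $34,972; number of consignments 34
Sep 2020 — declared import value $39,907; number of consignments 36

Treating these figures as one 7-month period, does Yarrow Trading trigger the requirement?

Total declared import value: $15,008 + $14,442 + $14,459 + $28,172 + $14,939 + $34,972 + $39,907 = $161,899 (> $150,000).
Total number of consignments: 23 + 18 + 2 + 14 + 22 + 34 + 36 = 149 (> 130).
The test is 'and': both thresholds are exceeded.

Yes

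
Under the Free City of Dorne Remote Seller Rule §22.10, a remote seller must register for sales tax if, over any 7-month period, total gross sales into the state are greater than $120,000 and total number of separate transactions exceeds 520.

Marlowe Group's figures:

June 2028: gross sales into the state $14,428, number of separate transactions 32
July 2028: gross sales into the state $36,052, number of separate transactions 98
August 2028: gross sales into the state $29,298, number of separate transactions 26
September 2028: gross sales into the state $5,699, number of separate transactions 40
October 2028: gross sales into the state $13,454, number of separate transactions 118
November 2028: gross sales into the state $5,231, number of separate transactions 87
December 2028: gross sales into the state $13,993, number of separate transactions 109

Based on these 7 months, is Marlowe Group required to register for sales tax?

Total gross sales into the state: $14,428 + $36,052 + $29,298 + $5,699 + $13,454 + $5,231 + $13,993 = $118,155 (≤ $120,000).
Total number of separate transactions: 32 + 98 + 26 + 40 + 118 + 87 + 109 = 510 (≤ 520).
The test is 'and': the rule requires both, and at least one is not exceeded.

No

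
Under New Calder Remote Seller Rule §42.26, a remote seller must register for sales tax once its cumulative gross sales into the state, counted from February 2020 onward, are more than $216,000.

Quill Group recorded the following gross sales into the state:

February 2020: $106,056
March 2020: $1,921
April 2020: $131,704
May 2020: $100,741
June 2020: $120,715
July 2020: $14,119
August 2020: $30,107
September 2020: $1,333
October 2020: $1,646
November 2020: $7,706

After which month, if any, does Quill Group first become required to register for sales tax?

April 2020

Through February 2020: $106,056
Through March 2020: $107,977
Through April 2020: $239,681 ← exceeds threshold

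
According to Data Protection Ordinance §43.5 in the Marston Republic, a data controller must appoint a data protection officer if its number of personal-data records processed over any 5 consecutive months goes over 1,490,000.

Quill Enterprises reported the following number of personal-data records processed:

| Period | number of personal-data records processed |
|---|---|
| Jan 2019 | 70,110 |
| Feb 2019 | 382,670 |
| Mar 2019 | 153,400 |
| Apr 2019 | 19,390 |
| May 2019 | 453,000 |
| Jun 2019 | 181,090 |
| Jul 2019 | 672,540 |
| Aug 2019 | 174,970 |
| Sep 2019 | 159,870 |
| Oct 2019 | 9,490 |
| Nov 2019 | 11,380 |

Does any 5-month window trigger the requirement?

Yes

Jan 2019–May 2019: 70,110 + 382,670 + 153,400 + 19,390 + 453,000 = 1,078,570 (under)
Feb 2019–Jun 2019: 382,670 + 153,400 + 19,390 + 453,000 + 181,090 = 1,189,550 (under)
Mar 2019–Jul 2019: 153,400 + 19,390 + 453,000 + 181,090 + 672,540 = 1,479,420 (under)
Apr 2019–Aug 2019: 19,390 + 453,000 + 181,090 + 672,540 + 174,970 = 1,500,990 (over)
May 2019–Sep 2019: 453,000 + 181,090 + 672,540 + 174,970 + 159,870 = 1,641,470 (over)
Jun 2019–Oct 2019: 181,090 + 672,540 + 174,970 + 159,870 + 9,490 = 1,197,960 (under)
Jul 2019–Nov 2019: 672,540 + 174,970 + 159,870 + 9,490 + 11,380 = 1,028,250 (under)
At least one window exceeds 1,490,000.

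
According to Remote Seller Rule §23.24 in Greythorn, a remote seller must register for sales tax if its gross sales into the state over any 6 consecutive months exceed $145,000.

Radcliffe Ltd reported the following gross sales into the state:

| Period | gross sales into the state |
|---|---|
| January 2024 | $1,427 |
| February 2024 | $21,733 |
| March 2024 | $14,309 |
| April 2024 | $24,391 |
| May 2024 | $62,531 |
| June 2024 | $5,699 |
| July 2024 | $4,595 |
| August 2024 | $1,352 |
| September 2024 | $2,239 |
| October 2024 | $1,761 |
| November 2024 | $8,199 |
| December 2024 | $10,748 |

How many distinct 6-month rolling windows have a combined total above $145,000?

January 2024–June 2024: $1,427 + $21,733 + $14,309 + $24,391 + $62,531 + $5,699 = $130,090 (under)
February 2024–July 2024: $21,733 + $14,309 + $24,391 + $62,531 + $5,699 + $4,595 = $133,258 (under)
March 2024–August 2024: $14,309 + $24,391 + $62,531 + $5,699 + $4,595 + $1,352 = $112,877 (under)
April 2024–September 2024: $24,391 + $62,531 + $5,699 + $4,595 + $1,352 + $2,239 = $100,807 (under)
May 2024–October 2024: $62,531 + $5,699 + $4,595 + $1,352 + $2,239 + $1,761 = $78,177 (under)
June 2024–November 2024: $5,699 + $4,595 + $1,352 + $2,239 + $1,761 + $8,199 = $23,845 (under)
July 2024–December 2024: $4,595 + $1,352 + $2,239 + $1,761 + $8,199 + $10,748 = $28,894 (under)
0 windows exceed the threshold.

0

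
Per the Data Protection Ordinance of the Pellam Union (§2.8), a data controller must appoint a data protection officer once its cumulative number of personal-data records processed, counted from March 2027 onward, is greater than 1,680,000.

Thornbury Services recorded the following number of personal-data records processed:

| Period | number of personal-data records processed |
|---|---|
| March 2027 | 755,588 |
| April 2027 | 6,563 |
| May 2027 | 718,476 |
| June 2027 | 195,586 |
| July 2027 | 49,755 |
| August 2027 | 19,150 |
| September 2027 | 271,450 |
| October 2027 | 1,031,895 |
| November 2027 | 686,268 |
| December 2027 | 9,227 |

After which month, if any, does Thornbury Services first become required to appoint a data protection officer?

July 2027

Through March 2027: 755,588
Through April 2027: 762,151
Through May 2027: 1,480,627
Through June 2027: 1,676,213
Through July 2027: 1,725,968 ← exceeds threshold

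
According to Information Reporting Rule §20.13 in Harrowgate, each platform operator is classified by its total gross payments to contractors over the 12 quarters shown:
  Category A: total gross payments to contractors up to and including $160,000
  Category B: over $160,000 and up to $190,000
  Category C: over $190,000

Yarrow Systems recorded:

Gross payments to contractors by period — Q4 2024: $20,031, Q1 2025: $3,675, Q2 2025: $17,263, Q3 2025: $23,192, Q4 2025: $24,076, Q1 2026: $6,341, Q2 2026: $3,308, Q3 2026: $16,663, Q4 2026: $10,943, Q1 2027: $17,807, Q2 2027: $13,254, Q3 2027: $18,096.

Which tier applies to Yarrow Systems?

Total gross payments to contractors: $20,031 + $3,675 + $17,263 + $23,192 + $24,076 + $6,341 + $3,308 + $16,663 + $10,943 + $17,807 + $13,254 + $18,096 = $174,649.
$160,000 < $174,649 ≤ $190,000, so Category B applies.

Category B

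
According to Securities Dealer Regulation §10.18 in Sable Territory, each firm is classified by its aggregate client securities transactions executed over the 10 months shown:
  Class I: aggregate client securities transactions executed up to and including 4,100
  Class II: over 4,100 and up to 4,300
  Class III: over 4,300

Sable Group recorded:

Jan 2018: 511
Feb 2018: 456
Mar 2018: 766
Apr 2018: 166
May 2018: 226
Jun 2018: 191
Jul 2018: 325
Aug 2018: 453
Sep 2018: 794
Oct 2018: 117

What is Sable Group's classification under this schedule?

Class I

Aggregate client securities transactions executed: 511 + 456 + 766 + 166 + 226 + 191 + 325 + 453 + 794 + 117 = 4,005.
4,005 ≤ 4,100, so Class I applies.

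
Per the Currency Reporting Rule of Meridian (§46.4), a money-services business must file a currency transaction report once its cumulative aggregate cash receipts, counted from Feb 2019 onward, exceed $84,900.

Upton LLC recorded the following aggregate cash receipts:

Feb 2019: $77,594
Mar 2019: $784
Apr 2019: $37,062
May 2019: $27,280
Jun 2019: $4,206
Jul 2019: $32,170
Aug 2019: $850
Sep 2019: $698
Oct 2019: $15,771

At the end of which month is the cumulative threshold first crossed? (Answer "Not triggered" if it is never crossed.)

Apr 2019

Through Feb 2019: $77,594
Through Mar 2019: $78,378
Through Apr 2019: $115,440 ← exceeds threshold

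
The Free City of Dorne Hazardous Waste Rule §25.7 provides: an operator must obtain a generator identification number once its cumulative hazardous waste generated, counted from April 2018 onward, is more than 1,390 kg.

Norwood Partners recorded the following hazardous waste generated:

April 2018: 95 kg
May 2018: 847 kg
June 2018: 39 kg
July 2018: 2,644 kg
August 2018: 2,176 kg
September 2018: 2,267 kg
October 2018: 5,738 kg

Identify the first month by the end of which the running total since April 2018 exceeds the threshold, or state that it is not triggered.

July 2018

Through April 2018: 95 kg
Through May 2018: 942 kg
Through June 2018: 981 kg
Through July 2018: 3,625 kg ← exceeds threshold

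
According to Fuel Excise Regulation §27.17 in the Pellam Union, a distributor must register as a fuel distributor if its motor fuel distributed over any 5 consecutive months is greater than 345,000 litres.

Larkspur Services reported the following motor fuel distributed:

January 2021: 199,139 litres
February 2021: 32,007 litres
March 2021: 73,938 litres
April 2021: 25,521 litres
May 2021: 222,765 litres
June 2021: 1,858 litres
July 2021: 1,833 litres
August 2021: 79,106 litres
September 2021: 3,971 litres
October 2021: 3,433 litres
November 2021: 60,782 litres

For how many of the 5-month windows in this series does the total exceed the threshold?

January 2021–May 2021: 199,139 litres + 32,007 litres + 73,938 litres + 25,521 litres + 222,765 litres = 553,370 litres (over)
February 2021–June 2021: 32,007 litres + 73,938 litres + 25,521 litres + 222,765 litres + 1,858 litres = 356,089 litres (over)
March 2021–July 2021: 73,938 litres + 25,521 litres + 222,765 litres + 1,858 litres + 1,833 litres = 325,915 litres (under)
April 2021–August 2021: 25,521 litres + 222,765 litres + 1,858 litres + 1,833 litres + 79,106 litres = 331,083 litres (under)
May 2021–September 2021: 222,765 litres + 1,858 litres + 1,833 litres + 79,106 litres + 3,971 litres = 309,533 litres (under)
June 2021–October 2021: 1,858 litres + 1,833 litres + 79,106 litres + 3,971 litres + 3,433 litres = 90,201 litres (under)
July 2021–November 2021: 1,833 litres + 79,106 litres + 3,971 litres + 3,433 litres + 60,782 litres = 149,125 litres (under)
2 windows exceed the threshold.

2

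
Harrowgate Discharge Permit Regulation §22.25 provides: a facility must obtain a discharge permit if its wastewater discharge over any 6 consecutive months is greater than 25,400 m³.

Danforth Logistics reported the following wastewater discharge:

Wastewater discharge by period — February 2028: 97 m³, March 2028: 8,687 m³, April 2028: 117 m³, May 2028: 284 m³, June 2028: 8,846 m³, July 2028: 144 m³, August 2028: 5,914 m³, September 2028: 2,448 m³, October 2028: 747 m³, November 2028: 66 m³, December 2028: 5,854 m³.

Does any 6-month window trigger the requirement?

No

February 2028–July 2028: 97 m³ + 8,687 m³ + 117 m³ + 284 m³ + 8,846 m³ + 144 m³ = 18,175 m³ (under)
March 2028–August 2028: 8,687 m³ + 117 m³ + 284 m³ + 8,846 m³ + 144 m³ + 5,914 m³ = 23,992 m³ (under)
April 2028–September 2028: 117 m³ + 284 m³ + 8,846 m³ + 144 m³ + 5,914 m³ + 2,448 m³ = 17,753 m³ (under)
May 2028–October 2028: 284 m³ + 8,846 m³ + 144 m³ + 5,914 m³ + 2,448 m³ + 747 m³ = 18,383 m³ (under)
June 2028–November 2028: 8,846 m³ + 144 m³ + 5,914 m³ + 2,448 m³ + 747 m³ + 66 m³ = 18,165 m³ (under)
July 2028–December 2028: 144 m³ + 5,914 m³ + 2,448 m³ + 747 m³ + 66 m³ + 5,854 m³ = 15,173 m³ (under)
No window exceeds 25,400 m³.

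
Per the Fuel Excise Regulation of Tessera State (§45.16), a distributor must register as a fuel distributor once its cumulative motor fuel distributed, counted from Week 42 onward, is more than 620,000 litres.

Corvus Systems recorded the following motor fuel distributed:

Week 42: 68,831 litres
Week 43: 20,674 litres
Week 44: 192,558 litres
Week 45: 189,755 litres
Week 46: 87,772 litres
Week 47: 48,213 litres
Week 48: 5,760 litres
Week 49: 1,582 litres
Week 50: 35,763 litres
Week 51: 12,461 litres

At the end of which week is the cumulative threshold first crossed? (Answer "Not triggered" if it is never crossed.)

Week 50

Through Week 42: 68,831 litres
Through Week 43: 89,505 litres
Through Week 44: 282,063 litres
Through Week 45: 471,818 litres
Through Week 46: 559,590 litres
Through Week 47: 607,803 litres
Through Week 48: 613,563 litres
Through Week 49: 615,145 litres
Through Week 50: 650,908 litres ← exceeds threshold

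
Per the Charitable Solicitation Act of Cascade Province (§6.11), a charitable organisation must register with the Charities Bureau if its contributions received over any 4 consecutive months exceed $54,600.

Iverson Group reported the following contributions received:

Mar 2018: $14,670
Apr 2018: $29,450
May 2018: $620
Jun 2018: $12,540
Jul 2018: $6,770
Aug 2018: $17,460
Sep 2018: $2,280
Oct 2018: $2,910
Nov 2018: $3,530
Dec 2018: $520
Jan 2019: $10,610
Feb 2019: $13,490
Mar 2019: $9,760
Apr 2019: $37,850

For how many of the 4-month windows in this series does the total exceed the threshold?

2

Mar 2018–Jun 2018: $14,670 + $29,450 + $620 + $12,540 = $57,280 (over)
Apr 2018–Jul 2018: $29,450 + $620 + $12,540 + $6,770 = $49,380 (under)
May 2018–Aug 2018: $620 + $12,540 + $6,770 + $17,460 = $37,390 (under)
Jun 2018–Sep 2018: $12,540 + $6,770 + $17,460 + $2,280 = $39,050 (under)
Jul 2018–Oct 2018: $6,770 + $17,460 + $2,280 + $2,910 = $29,420 (under)
Aug 2018–Nov 2018: $17,460 + $2,280 + $2,910 + $3,530 = $26,180 (under)
Sep 2018–Dec 2018: $2,280 + $2,910 + $3,530 + $520 = $9,240 (under)
Oct 2018–Jan 2019: $2,910 + $3,530 + $520 + $10,610 = $17,570 (under)
Nov 2018–Feb 2019: $3,530 + $520 + $10,610 + $13,490 = $28,150 (under)
Dec 2018–Mar 2019: $520 + $10,610 + $13,490 + $9,760 = $34,380 (under)
Jan 2019–Apr 2019: $10,610 + $13,490 + $9,760 + $37,850 = $71,710 (over)
2 windows exceed the threshold.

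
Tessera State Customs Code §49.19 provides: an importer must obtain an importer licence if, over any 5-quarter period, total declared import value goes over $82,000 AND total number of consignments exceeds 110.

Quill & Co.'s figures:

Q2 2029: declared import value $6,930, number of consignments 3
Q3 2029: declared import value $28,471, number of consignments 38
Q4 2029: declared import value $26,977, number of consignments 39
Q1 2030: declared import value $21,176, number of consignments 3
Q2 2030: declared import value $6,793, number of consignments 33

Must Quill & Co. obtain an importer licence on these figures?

Total declared import value: $6,930 + $28,471 + $26,977 + $21,176 + $6,793 = $90,347 (> $82,000).
Total number of consignments: 3 + 38 + 39 + 3 + 33 = 116 (> 110).
The test is 'and': both thresholds are exceeded.

Yes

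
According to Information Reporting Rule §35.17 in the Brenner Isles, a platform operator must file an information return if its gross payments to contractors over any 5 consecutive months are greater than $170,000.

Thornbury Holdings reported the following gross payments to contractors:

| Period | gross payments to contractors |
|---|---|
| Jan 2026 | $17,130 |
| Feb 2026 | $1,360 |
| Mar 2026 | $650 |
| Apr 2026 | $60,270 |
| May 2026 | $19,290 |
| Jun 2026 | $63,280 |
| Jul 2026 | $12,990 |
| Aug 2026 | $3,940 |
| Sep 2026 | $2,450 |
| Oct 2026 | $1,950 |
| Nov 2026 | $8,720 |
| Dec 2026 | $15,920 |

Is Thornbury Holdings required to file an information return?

No

Jan 2026–May 2026: $17,130 + $1,360 + $650 + $60,270 + $19,290 = $98,700 (under)
Feb 2026–Jun 2026: $1,360 + $650 + $60,270 + $19,290 + $63,280 = $144,850 (under)
Mar 2026–Jul 2026: $650 + $60,270 + $19,290 + $63,280 + $12,990 = $156,480 (under)
Apr 2026–Aug 2026: $60,270 + $19,290 + $63,280 + $12,990 + $3,940 = $159,770 (under)
May 2026–Sep 2026: $19,290 + $63,280 + $12,990 + $3,940 + $2,450 = $101,950 (under)
Jun 2026–Oct 2026: $63,280 + $12,990 + $3,940 + $2,450 + $1,950 = $84,610 (under)
Jul 2026–Nov 2026: $12,990 + $3,940 + $2,450 + $1,950 + $8,720 = $30,050 (under)
Aug 2026–Dec 2026: $3,940 + $2,450 + $1,950 + $8,720 + $15,920 = $32,980 (under)
No window exceeds $170,000.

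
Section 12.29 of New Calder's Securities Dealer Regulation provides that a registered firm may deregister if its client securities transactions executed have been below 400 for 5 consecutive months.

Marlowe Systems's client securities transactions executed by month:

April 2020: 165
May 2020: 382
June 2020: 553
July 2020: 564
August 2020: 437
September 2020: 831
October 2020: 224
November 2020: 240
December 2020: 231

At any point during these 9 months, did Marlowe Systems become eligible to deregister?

Months below 400: April 2020, May 2020, October 2020, November 2020, December 2020.
Longest run of consecutive months below the threshold: 3.
3 < 5, so Marlowe Systems never became eligible.

No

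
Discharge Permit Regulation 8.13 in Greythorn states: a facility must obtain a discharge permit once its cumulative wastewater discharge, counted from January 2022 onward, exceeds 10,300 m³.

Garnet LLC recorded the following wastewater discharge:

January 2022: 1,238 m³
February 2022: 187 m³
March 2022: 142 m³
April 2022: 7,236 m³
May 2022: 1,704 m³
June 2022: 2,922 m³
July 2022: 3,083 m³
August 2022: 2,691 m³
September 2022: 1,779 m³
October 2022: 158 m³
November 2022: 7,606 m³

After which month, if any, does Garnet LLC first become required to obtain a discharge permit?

May 2022

Through January 2022: 1,238 m³
Through February 2022: 1,425 m³
Through March 2022: 1,567 m³
Through April 2022: 8,803 m³
Through May 2022: 10,507 m³ ← exceeds threshold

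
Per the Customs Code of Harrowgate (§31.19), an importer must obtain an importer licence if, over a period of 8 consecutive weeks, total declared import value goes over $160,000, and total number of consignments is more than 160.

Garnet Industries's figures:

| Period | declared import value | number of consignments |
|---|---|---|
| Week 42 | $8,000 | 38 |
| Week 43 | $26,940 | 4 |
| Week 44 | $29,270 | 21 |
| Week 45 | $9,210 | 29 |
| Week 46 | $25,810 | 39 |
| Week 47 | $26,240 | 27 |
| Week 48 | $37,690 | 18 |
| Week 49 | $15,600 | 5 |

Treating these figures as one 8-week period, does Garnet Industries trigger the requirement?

Yes

Total declared import value: $8,000 + $26,940 + $29,270 + $9,210 + $25,810 + $26,240 + $37,690 + $15,600 = $178,760 (> $160,000).
Total number of consignments: 38 + 4 + 21 + 29 + 39 + 27 + 18 + 5 = 181 (> 160).
The test is 'and': both thresholds are exceeded.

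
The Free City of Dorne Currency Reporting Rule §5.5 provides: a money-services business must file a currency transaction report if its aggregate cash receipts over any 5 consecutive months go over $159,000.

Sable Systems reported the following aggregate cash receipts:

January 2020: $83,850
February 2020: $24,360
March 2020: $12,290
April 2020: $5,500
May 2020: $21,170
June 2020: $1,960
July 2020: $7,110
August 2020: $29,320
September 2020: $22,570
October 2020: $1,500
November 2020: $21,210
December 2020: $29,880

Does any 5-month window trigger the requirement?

No

January 2020–May 2020: $83,850 + $24,360 + $12,290 + $5,500 + $21,170 = $147,170 (under)
February 2020–June 2020: $24,360 + $12,290 + $5,500 + $21,170 + $1,960 = $65,280 (under)
March 2020–July 2020: $12,290 + $5,500 + $21,170 + $1,960 + $7,110 = $48,030 (under)
April 2020–August 2020: $5,500 + $21,170 + $1,960 + $7,110 + $29,320 = $65,060 (under)
May 2020–September 2020: $21,170 + $1,960 + $7,110 + $29,320 + $22,570 = $82,130 (under)
June 2020–October 2020: $1,960 + $7,110 + $29,320 + $22,570 + $1,500 = $62,460 (under)
July 2020–November 2020: $7,110 + $29,320 + $22,570 + $1,500 + $21,210 = $81,710 (under)
August 2020–December 2020: $29,320 + $22,570 + $1,500 + $21,210 + $29,880 = $104,480 (under)
No window exceeds $159,000.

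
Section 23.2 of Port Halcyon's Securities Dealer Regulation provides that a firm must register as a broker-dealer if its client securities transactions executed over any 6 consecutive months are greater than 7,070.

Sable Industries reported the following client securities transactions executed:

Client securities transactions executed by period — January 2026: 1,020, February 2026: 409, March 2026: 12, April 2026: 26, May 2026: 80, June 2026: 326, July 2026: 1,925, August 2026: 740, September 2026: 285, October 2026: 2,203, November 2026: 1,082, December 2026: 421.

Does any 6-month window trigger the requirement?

January 2026–June 2026: 1,020 + 409 + 12 + 26 + 80 + 326 = 1,873 (under)
February 2026–July 2026: 409 + 12 + 26 + 80 + 326 + 1,925 = 2,778 (under)
March 2026–August 2026: 12 + 26 + 80 + 326 + 1,925 + 740 = 3,109 (under)
April 2026–September 2026: 26 + 80 + 326 + 1,925 + 740 + 285 = 3,382 (under)
May 2026–October 2026: 80 + 326 + 1,925 + 740 + 285 + 2,203 = 5,559 (under)
June 2026–November 2026: 326 + 1,925 + 740 + 285 + 2,203 + 1,082 = 6,561 (under)
July 2026–December 2026: 1,925 + 740 + 285 + 2,203 + 1,082 + 421 = 6,656 (under)
No window exceeds 7,070.

No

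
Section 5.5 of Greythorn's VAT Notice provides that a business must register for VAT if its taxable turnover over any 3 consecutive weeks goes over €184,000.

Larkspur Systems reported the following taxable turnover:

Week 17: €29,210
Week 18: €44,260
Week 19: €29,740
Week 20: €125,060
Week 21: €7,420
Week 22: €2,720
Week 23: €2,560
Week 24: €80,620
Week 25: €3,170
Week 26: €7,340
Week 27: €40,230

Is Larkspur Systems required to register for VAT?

Week 17–Week 19: €29,210 + €44,260 + €29,740 = €103,210 (under)
Week 18–Week 20: €44,260 + €29,740 + €125,060 = €199,060 (over)
Week 19–Week 21: €29,740 + €125,060 + €7,420 = €162,220 (under)
Week 20–Week 22: €125,060 + €7,420 + €2,720 = €135,200 (under)
Week 21–Week 23: €7,420 + €2,720 + €2,560 = €12,700 (under)
Week 22–Week 24: €2,720 + €2,560 + €80,620 = €85,900 (under)
Week 23–Week 25: €2,560 + €80,620 + €3,170 = €86,350 (under)
Week 24–Week 26: €80,620 + €3,170 + €7,340 = €91,130 (under)
Week 25–Week 27: €3,170 + €7,340 + €40,230 = €50,740 (under)
At least one window exceeds €184,000.

Yes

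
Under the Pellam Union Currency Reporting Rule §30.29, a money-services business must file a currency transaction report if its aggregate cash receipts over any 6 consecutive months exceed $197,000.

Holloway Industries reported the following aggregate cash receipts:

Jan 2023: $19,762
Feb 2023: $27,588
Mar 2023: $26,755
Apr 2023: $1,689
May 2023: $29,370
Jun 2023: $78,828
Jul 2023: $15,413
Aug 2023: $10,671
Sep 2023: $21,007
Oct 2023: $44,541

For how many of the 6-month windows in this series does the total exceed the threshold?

Jan 2023–Jun 2023: $19,762 + $27,588 + $26,755 + $1,689 + $29,370 + $78,828 = $183,992 (under)
Feb 2023–Jul 2023: $27,588 + $26,755 + $1,689 + $29,370 + $78,828 + $15,413 = $179,643 (under)
Mar 2023–Aug 2023: $26,755 + $1,689 + $29,370 + $78,828 + $15,413 + $10,671 = $162,726 (under)
Apr 2023–Sep 2023: $1,689 + $29,370 + $78,828 + $15,413 + $10,671 + $21,007 = $156,978 (under)
May 2023–Oct 2023: $29,370 + $78,828 + $15,413 + $10,671 + $21,007 + $44,541 = $199,830 (over)
1 window exceeds the threshold.

1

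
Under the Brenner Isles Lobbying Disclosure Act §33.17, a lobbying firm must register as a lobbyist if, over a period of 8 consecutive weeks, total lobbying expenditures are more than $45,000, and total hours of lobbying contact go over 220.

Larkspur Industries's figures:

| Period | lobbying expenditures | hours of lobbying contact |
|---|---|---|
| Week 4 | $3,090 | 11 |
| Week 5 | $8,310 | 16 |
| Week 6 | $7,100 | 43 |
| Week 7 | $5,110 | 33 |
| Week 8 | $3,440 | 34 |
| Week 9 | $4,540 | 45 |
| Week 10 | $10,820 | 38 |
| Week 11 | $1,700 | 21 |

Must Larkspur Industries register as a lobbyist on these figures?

Total lobbying expenditures: $3,090 + $8,310 + $7,100 + $5,110 + $3,440 + $4,540 + $10,820 + $1,700 = $44,110 (≤ $45,000).
Total hours of lobbying contact: 11 + 16 + 43 + 33 + 34 + 45 + 38 + 21 = 241 (> 220).
The test is 'and': the rule requires both, and at least one is not exceeded.

No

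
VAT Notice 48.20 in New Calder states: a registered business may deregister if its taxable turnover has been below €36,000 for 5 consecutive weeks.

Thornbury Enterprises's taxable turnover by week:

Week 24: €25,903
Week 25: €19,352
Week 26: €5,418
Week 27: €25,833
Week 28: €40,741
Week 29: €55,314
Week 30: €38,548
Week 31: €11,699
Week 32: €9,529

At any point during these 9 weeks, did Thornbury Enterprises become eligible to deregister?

No

Weeks below €36,000: Week 24, Week 25, Week 26, Week 27, Week 31, Week 32.
Longest run of consecutive weeks below the threshold: 4.
4 < 5, so Thornbury Enterprises never became eligible.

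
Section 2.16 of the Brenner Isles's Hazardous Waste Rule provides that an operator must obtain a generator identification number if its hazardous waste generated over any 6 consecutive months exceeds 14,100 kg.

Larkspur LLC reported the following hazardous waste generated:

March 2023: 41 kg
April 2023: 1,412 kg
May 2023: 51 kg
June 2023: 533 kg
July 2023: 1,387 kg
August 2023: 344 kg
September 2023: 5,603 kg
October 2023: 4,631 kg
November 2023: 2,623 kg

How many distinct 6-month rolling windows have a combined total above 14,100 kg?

March 2023–August 2023: 41 kg + 1,412 kg + 51 kg + 533 kg + 1,387 kg + 344 kg = 3,768 kg (under)
April 2023–September 2023: 1,412 kg + 51 kg + 533 kg + 1,387 kg + 344 kg + 5,603 kg = 9,330 kg (under)
May 2023–October 2023: 51 kg + 533 kg + 1,387 kg + 344 kg + 5,603 kg + 4,631 kg = 12,549 kg (under)
June 2023–November 2023: 533 kg + 1,387 kg + 344 kg + 5,603 kg + 4,631 kg + 2,623 kg = 15,121 kg (over)
1 window exceeds the threshold.

1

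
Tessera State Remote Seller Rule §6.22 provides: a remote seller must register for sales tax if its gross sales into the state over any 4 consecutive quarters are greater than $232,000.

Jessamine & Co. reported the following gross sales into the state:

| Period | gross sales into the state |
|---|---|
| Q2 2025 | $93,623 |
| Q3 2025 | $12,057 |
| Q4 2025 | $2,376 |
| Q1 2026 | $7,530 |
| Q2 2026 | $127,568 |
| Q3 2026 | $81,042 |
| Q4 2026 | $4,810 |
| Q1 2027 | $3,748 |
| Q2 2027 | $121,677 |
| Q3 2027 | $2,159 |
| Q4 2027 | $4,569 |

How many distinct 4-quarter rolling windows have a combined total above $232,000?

0

Q2 2025–Q1 2026: $93,623 + $12,057 + $2,376 + $7,530 = $115,586 (under)
Q3 2025–Q2 2026: $12,057 + $2,376 + $7,530 + $127,568 = $149,531 (under)
Q4 2025–Q3 2026: $2,376 + $7,530 + $127,568 + $81,042 = $218,516 (under)
Q1 2026–Q4 2026: $7,530 + $127,568 + $81,042 + $4,810 = $220,950 (under)
Q2 2026–Q1 2027: $127,568 + $81,042 + $4,810 + $3,748 = $217,168 (under)
Q3 2026–Q2 2027: $81,042 + $4,810 + $3,748 + $121,677 = $211,277 (under)
Q4 2026–Q3 2027: $4,810 + $3,748 + $121,677 + $2,159 = $132,394 (under)
Q1 2027–Q4 2027: $3,748 + $121,677 + $2,159 + $4,569 = $132,153 (under)
0 windows exceed the threshold.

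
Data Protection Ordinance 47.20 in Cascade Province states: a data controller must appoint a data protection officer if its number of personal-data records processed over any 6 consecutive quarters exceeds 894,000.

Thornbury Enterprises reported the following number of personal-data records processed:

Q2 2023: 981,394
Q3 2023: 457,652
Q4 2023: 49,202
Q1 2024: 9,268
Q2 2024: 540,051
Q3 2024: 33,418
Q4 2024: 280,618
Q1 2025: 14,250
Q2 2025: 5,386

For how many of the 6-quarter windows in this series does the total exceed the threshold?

Q2 2023–Q3 2024: 981,394 + 457,652 + 49,202 + 9,268 + 540,051 + 33,418 = 2,070,985 (over)
Q3 2023–Q4 2024: 457,652 + 49,202 + 9,268 + 540,051 + 33,418 + 280,618 = 1,370,209 (over)
Q4 2023–Q1 2025: 49,202 + 9,268 + 540,051 + 33,418 + 280,618 + 14,250 = 926,807 (over)
Q1 2024–Q2 2025: 9,268 + 540,051 + 33,418 + 280,618 + 14,250 + 5,386 = 882,991 (under)
3 windows exceed the threshold.

3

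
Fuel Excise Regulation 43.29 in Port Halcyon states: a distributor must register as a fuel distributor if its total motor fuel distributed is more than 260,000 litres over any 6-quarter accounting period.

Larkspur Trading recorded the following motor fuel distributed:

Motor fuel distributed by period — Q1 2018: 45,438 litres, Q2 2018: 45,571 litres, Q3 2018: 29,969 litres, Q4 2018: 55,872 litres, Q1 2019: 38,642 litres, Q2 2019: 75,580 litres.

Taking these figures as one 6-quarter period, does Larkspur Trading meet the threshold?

Yes

Total motor fuel distributed: 45,438 litres + 45,571 litres + 29,969 litres + 55,872 litres + 38,642 litres + 75,580 litres = 291,072 litres.
291,072 litres > 260,000 litres, so the threshold is exceeded.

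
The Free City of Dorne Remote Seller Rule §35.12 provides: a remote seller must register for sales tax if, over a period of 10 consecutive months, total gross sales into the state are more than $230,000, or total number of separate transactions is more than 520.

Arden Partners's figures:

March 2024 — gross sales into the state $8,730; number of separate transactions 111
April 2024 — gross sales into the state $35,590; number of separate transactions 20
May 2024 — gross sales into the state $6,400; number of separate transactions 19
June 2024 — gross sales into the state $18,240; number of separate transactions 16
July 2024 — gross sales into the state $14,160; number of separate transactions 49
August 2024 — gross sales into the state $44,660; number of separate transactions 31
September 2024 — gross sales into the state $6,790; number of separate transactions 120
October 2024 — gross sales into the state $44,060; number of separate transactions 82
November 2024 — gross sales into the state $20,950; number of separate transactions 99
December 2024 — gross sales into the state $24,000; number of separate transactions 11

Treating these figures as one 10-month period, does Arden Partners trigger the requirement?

Total gross sales into the state: $8,730 + $35,590 + $6,400 + $18,240 + $14,160 + $44,660 + $6,790 + $44,060 + $20,950 + $24,000 = $223,580 (≤ $230,000).
Total number of separate transactions: 111 + 20 + 19 + 16 + 49 + 31 + 120 + 82 + 99 + 11 = 558 (> 520).
The test is 'or': at least one threshold is exceeded.

Yes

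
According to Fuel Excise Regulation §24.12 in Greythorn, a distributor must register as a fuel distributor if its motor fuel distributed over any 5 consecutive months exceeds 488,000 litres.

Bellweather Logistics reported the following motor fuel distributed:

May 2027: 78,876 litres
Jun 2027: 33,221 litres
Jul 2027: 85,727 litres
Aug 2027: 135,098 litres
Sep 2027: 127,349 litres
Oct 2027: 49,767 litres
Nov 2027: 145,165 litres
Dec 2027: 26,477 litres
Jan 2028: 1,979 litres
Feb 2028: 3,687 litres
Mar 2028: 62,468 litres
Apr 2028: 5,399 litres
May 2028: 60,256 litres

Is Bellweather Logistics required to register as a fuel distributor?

Yes

May 2027–Sep 2027: 78,876 litres + 33,221 litres + 85,727 litres + 135,098 litres + 127,349 litres = 460,271 litres (under)
Jun 2027–Oct 2027: 33,221 litres + 85,727 litres + 135,098 litres + 127,349 litres + 49,767 litres = 431,162 litres (under)
Jul 2027–Nov 2027: 85,727 litres + 135,098 litres + 127,349 litres + 49,767 litres + 145,165 litres = 543,106 litres (over)
Aug 2027–Dec 2027: 135,098 litres + 127,349 litres + 49,767 litres + 145,165 litres + 26,477 litres = 483,856 litres (under)
Sep 2027–Jan 2028: 127,349 litres + 49,767 litres + 145,165 litres + 26,477 litres + 1,979 litres = 350,737 litres (under)
Oct 2027–Feb 2028: 49,767 litres + 145,165 litres + 26,477 litres + 1,979 litres + 3,687 litres = 227,075 litres (under)
Nov 2027–Mar 2028: 145,165 litres + 26,477 litres + 1,979 litres + 3,687 litres + 62,468 litres = 239,776 litres (under)
Dec 2027–Apr 2028: 26,477 litres + 1,979 litres + 3,687 litres + 62,468 litres + 5,399 litres = 100,010 litres (under)
Jan 2028–May 2028: 1,979 litres + 3,687 litres + 62,468 litres + 5,399 litres + 60,256 litres = 133,789 litres (under)
At least one window exceeds 488,000 litres.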